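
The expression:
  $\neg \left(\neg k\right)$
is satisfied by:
  {k: True}


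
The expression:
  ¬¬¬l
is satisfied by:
  {l: False}


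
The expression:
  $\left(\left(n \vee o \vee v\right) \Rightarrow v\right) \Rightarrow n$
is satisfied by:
  {n: True, o: True, v: False}
  {n: True, v: False, o: False}
  {n: True, o: True, v: True}
  {n: True, v: True, o: False}
  {o: True, v: False, n: False}


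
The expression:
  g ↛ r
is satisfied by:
  {g: True, r: False}


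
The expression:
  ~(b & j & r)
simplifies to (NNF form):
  ~b | ~j | ~r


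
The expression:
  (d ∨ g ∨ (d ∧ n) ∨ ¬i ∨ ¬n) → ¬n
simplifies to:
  (i ∧ ¬d ∧ ¬g) ∨ ¬n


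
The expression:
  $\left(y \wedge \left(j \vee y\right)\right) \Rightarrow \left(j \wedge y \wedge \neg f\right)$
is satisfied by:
  {j: True, f: False, y: False}
  {f: False, y: False, j: False}
  {j: True, f: True, y: False}
  {f: True, j: False, y: False}
  {y: True, j: True, f: False}


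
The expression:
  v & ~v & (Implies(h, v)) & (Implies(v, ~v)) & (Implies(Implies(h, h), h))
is never true.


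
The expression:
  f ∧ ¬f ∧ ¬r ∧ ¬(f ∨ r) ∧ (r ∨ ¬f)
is never true.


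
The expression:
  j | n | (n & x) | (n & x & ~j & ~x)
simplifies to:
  j | n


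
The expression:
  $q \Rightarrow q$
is always true.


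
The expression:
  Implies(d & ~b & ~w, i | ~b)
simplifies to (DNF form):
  True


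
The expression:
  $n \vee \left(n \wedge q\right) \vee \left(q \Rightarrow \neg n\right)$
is always true.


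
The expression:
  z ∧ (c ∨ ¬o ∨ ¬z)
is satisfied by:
  {c: True, z: True, o: False}
  {z: True, o: False, c: False}
  {c: True, o: True, z: True}


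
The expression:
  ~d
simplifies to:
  ~d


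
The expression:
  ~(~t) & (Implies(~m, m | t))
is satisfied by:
  {t: True}


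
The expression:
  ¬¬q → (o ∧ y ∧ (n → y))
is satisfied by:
  {o: True, y: True, q: False}
  {o: True, y: False, q: False}
  {y: True, o: False, q: False}
  {o: False, y: False, q: False}
  {o: True, q: True, y: True}


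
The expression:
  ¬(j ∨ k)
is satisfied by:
  {j: False, k: False}


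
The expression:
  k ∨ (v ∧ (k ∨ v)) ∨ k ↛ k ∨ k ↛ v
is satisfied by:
  {k: True, v: True}
  {k: True, v: False}
  {v: True, k: False}


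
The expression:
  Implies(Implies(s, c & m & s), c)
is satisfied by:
  {c: True, s: True}
  {c: True, s: False}
  {s: True, c: False}


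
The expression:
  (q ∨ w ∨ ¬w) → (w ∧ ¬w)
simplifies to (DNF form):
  False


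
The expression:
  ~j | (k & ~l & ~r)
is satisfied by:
  {k: True, l: False, j: False, r: False}
  {r: False, l: False, k: False, j: False}
  {r: True, k: True, l: False, j: False}
  {r: True, l: False, k: False, j: False}
  {k: True, l: True, r: False, j: False}
  {l: True, r: False, k: False, j: False}
  {r: True, l: True, k: True, j: False}
  {r: True, l: True, k: False, j: False}
  {j: True, k: True, r: False, l: False}


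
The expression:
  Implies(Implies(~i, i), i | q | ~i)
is always true.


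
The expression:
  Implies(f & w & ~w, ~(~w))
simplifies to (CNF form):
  True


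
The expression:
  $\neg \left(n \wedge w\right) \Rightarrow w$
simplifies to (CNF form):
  $w$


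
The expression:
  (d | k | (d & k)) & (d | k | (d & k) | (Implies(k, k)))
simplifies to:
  d | k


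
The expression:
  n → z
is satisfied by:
  {z: True, n: False}
  {n: False, z: False}
  {n: True, z: True}


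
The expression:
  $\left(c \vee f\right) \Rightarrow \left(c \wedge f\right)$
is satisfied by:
  {c: False, f: False}
  {f: True, c: True}


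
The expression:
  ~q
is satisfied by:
  {q: False}


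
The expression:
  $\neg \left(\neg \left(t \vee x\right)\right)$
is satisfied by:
  {x: True, t: True}
  {x: True, t: False}
  {t: True, x: False}


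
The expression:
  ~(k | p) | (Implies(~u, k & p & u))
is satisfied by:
  {u: True, k: False, p: False}
  {u: True, p: True, k: False}
  {u: True, k: True, p: False}
  {u: True, p: True, k: True}
  {p: False, k: False, u: False}


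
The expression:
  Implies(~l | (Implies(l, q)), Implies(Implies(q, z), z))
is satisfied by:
  {q: True, l: True, z: True}
  {q: True, l: True, z: False}
  {q: True, z: True, l: False}
  {q: True, z: False, l: False}
  {l: True, z: True, q: False}
  {l: True, z: False, q: False}
  {z: True, l: False, q: False}


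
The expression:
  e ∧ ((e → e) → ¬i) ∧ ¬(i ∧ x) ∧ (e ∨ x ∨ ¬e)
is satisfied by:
  {e: True, i: False}


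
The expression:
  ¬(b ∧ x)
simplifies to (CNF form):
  ¬b ∨ ¬x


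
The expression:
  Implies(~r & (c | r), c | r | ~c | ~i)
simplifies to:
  True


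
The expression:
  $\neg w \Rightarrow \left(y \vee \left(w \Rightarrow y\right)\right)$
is always true.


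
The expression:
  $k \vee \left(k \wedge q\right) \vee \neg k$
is always true.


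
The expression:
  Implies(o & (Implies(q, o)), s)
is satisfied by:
  {s: True, o: False}
  {o: False, s: False}
  {o: True, s: True}


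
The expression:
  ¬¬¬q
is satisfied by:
  {q: False}


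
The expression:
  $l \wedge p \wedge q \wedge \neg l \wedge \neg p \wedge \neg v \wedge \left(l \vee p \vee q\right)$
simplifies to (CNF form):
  $\text{False}$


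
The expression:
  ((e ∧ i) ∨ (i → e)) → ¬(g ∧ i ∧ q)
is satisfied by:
  {g: False, e: False, q: False, i: False}
  {i: True, g: False, e: False, q: False}
  {q: True, g: False, e: False, i: False}
  {i: True, q: True, g: False, e: False}
  {e: True, i: False, g: False, q: False}
  {i: True, e: True, g: False, q: False}
  {q: True, e: True, i: False, g: False}
  {i: True, q: True, e: True, g: False}
  {g: True, q: False, e: False, i: False}
  {i: True, g: True, q: False, e: False}
  {q: True, g: True, i: False, e: False}
  {i: True, q: True, g: True, e: False}
  {e: True, g: True, q: False, i: False}
  {i: True, e: True, g: True, q: False}
  {q: True, e: True, g: True, i: False}


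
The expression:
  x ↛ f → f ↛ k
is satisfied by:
  {f: True, x: False}
  {x: False, f: False}
  {x: True, f: True}


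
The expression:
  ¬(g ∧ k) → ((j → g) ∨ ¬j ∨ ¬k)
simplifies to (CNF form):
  g ∨ ¬j ∨ ¬k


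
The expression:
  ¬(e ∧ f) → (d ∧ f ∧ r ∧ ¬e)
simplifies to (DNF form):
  (e ∧ f) ∨ (d ∧ e ∧ f) ∨ (d ∧ f ∧ r) ∨ (e ∧ f ∧ r)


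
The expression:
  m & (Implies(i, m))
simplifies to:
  m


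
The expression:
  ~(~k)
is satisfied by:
  {k: True}


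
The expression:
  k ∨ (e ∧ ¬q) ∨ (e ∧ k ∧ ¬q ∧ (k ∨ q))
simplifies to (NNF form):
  k ∨ (e ∧ ¬q)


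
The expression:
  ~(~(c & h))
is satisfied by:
  {h: True, c: True}


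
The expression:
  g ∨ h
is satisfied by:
  {g: True, h: True}
  {g: True, h: False}
  {h: True, g: False}


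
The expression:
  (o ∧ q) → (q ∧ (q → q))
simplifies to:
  True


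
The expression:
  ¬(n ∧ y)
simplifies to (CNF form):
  ¬n ∨ ¬y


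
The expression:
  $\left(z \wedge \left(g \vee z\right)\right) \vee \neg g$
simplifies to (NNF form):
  $z \vee \neg g$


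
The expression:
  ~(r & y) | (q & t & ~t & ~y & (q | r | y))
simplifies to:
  ~r | ~y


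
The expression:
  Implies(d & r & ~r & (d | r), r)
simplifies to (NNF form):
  True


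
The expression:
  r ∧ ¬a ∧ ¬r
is never true.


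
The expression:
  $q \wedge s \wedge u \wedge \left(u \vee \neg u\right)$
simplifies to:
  $q \wedge s \wedge u$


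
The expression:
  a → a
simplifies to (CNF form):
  True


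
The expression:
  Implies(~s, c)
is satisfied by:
  {c: True, s: True}
  {c: True, s: False}
  {s: True, c: False}


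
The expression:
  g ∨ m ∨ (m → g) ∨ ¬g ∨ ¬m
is always true.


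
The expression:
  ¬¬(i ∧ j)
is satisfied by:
  {i: True, j: True}


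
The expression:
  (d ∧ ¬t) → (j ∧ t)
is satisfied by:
  {t: True, d: False}
  {d: False, t: False}
  {d: True, t: True}


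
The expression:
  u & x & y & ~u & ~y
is never true.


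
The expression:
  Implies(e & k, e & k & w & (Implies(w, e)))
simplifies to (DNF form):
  w | ~e | ~k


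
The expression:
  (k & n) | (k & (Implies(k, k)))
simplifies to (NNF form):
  k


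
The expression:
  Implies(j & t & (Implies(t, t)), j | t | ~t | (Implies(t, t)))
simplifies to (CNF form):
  True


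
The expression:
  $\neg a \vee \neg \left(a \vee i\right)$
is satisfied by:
  {a: False}


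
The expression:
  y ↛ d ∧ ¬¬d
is never true.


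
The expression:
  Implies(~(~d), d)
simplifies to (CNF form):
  True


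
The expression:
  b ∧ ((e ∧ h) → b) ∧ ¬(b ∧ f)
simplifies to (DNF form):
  b ∧ ¬f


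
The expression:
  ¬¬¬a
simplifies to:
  ¬a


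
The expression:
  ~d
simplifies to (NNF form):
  ~d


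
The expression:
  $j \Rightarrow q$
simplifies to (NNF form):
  $q \vee \neg j$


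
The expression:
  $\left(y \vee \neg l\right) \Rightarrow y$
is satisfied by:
  {y: True, l: True}
  {y: True, l: False}
  {l: True, y: False}


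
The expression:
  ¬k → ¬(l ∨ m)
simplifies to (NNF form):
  k ∨ (¬l ∧ ¬m)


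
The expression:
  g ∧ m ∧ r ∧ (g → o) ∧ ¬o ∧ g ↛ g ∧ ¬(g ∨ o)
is never true.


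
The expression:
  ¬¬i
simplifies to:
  i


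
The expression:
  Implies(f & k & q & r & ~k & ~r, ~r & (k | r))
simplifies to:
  True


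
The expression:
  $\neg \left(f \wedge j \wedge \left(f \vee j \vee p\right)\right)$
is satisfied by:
  {j: False, f: False}
  {f: True, j: False}
  {j: True, f: False}


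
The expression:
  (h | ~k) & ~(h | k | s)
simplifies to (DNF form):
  ~h & ~k & ~s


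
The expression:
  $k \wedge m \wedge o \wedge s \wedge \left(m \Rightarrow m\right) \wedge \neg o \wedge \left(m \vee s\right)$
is never true.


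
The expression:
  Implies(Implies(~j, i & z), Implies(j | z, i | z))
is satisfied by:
  {i: True, z: True, j: False}
  {i: True, z: False, j: False}
  {z: True, i: False, j: False}
  {i: False, z: False, j: False}
  {i: True, j: True, z: True}
  {i: True, j: True, z: False}
  {j: True, z: True, i: False}


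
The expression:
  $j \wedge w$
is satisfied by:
  {j: True, w: True}


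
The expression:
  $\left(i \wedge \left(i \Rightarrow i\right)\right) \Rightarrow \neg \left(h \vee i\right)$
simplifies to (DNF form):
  $\neg i$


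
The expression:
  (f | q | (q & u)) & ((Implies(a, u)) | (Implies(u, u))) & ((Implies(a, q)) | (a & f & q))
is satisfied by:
  {q: True, f: True, a: False}
  {q: True, a: False, f: False}
  {q: True, f: True, a: True}
  {q: True, a: True, f: False}
  {f: True, a: False, q: False}


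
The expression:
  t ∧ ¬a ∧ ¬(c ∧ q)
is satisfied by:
  {t: True, c: False, q: False, a: False}
  {t: True, q: True, c: False, a: False}
  {t: True, c: True, q: False, a: False}


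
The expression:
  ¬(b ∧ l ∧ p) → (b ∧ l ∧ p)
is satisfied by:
  {p: True, b: True, l: True}


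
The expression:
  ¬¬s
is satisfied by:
  {s: True}


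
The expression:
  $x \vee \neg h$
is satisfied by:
  {x: True, h: False}
  {h: False, x: False}
  {h: True, x: True}


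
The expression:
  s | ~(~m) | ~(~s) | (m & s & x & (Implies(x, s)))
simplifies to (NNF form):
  m | s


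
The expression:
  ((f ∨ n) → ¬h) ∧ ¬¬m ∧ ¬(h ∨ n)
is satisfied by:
  {m: True, n: False, h: False}


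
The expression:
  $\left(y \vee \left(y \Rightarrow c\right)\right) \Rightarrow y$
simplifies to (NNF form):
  $y$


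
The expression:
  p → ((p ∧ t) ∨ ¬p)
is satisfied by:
  {t: True, p: False}
  {p: False, t: False}
  {p: True, t: True}


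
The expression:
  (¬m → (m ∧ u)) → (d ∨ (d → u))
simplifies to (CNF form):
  True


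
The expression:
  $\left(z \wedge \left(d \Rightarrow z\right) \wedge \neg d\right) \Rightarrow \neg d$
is always true.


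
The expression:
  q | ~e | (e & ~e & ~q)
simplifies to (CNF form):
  q | ~e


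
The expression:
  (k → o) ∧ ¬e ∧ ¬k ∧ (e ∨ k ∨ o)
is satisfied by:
  {o: True, e: False, k: False}


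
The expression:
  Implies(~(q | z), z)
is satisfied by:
  {q: True, z: True}
  {q: True, z: False}
  {z: True, q: False}


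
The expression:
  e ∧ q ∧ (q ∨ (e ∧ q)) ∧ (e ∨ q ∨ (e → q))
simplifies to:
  e ∧ q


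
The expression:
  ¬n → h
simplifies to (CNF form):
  h ∨ n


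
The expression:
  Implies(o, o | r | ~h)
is always true.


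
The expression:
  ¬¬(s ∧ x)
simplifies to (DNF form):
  s ∧ x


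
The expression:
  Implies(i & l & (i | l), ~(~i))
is always true.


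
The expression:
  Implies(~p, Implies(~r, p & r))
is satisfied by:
  {r: True, p: True}
  {r: True, p: False}
  {p: True, r: False}


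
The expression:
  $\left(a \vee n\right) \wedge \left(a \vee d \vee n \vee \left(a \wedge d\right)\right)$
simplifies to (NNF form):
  $a \vee n$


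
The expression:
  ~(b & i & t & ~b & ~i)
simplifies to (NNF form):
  True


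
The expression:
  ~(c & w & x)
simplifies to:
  ~c | ~w | ~x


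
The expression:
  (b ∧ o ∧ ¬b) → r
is always true.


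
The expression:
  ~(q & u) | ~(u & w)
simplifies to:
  ~q | ~u | ~w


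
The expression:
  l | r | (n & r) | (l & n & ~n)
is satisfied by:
  {r: True, l: True}
  {r: True, l: False}
  {l: True, r: False}


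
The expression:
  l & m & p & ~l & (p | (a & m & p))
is never true.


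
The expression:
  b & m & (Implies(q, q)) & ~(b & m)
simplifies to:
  False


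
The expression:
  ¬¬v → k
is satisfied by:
  {k: True, v: False}
  {v: False, k: False}
  {v: True, k: True}


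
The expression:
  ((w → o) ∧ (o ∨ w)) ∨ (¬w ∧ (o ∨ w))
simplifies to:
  o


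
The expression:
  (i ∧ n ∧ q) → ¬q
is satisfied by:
  {q: False, n: False, i: False}
  {i: True, q: False, n: False}
  {n: True, q: False, i: False}
  {i: True, n: True, q: False}
  {q: True, i: False, n: False}
  {i: True, q: True, n: False}
  {n: True, q: True, i: False}


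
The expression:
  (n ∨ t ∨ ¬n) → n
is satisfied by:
  {n: True}


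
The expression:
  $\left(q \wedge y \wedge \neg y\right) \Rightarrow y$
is always true.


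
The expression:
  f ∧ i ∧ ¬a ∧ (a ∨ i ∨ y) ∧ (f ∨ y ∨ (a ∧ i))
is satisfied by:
  {i: True, f: True, a: False}


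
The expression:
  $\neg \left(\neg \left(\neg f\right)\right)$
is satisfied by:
  {f: False}


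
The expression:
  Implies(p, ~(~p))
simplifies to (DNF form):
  True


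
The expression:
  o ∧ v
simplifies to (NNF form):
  o ∧ v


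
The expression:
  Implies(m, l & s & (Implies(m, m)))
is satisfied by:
  {s: True, l: True, m: False}
  {s: True, l: False, m: False}
  {l: True, s: False, m: False}
  {s: False, l: False, m: False}
  {s: True, m: True, l: True}


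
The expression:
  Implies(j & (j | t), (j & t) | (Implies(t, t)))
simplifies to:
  True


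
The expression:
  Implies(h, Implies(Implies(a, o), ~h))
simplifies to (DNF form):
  ~h | (a & ~o)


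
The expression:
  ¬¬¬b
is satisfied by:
  {b: False}


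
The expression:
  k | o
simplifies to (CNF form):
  k | o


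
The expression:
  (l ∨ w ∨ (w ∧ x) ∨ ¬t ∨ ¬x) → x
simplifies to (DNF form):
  x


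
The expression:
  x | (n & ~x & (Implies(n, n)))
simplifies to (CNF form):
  n | x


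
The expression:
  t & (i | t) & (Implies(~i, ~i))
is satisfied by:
  {t: True}


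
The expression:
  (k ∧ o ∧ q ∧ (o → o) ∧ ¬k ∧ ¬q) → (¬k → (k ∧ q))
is always true.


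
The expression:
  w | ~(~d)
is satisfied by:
  {d: True, w: True}
  {d: True, w: False}
  {w: True, d: False}


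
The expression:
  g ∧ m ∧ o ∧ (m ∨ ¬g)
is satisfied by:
  {m: True, g: True, o: True}


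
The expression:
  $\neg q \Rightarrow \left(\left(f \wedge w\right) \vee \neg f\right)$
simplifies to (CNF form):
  $q \vee w \vee \neg f$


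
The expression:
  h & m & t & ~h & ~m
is never true.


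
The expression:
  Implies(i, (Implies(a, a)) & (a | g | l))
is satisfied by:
  {a: True, l: True, g: True, i: False}
  {a: True, l: True, g: False, i: False}
  {a: True, g: True, l: False, i: False}
  {a: True, g: False, l: False, i: False}
  {l: True, g: True, a: False, i: False}
  {l: True, a: False, g: False, i: False}
  {l: False, g: True, a: False, i: False}
  {l: False, a: False, g: False, i: False}
  {a: True, i: True, l: True, g: True}
  {a: True, i: True, l: True, g: False}
  {a: True, i: True, g: True, l: False}
  {a: True, i: True, g: False, l: False}
  {i: True, l: True, g: True, a: False}
  {i: True, l: True, g: False, a: False}
  {i: True, g: True, l: False, a: False}


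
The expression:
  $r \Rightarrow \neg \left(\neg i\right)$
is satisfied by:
  {i: True, r: False}
  {r: False, i: False}
  {r: True, i: True}


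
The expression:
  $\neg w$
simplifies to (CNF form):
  $\neg w$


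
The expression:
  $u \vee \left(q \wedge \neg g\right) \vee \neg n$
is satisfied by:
  {q: True, u: True, g: False, n: False}
  {u: True, q: False, g: False, n: False}
  {q: True, u: True, g: True, n: False}
  {u: True, g: True, q: False, n: False}
  {q: True, g: False, u: False, n: False}
  {q: False, g: False, u: False, n: False}
  {q: True, g: True, u: False, n: False}
  {g: True, q: False, u: False, n: False}
  {n: True, q: True, u: True, g: False}
  {n: True, u: True, q: False, g: False}
  {n: True, q: True, u: True, g: True}
  {n: True, u: True, g: True, q: False}
  {n: True, q: True, g: False, u: False}


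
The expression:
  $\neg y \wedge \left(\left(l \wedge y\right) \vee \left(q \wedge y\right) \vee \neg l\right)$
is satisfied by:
  {y: False, l: False}


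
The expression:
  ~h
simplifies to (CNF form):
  ~h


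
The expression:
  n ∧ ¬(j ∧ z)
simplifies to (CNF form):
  n ∧ (¬j ∨ ¬z)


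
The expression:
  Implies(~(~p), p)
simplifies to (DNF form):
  True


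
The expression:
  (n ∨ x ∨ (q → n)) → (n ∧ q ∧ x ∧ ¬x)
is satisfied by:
  {q: True, n: False, x: False}


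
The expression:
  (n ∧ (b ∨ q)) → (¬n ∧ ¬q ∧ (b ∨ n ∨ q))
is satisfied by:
  {b: False, n: False, q: False}
  {q: True, b: False, n: False}
  {b: True, q: False, n: False}
  {q: True, b: True, n: False}
  {n: True, q: False, b: False}


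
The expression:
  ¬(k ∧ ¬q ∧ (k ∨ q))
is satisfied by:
  {q: True, k: False}
  {k: False, q: False}
  {k: True, q: True}


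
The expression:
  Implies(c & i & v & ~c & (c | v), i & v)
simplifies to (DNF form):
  True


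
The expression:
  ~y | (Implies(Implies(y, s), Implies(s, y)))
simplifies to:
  True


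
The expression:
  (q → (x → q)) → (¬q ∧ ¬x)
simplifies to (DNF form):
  ¬q ∧ ¬x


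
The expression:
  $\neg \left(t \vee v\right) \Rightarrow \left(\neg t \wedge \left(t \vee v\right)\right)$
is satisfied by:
  {t: True, v: True}
  {t: True, v: False}
  {v: True, t: False}


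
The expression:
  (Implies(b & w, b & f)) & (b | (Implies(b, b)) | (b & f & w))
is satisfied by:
  {f: True, b: False, w: False}
  {f: False, b: False, w: False}
  {w: True, f: True, b: False}
  {w: True, f: False, b: False}
  {b: True, f: True, w: False}
  {b: True, f: False, w: False}
  {b: True, w: True, f: True}


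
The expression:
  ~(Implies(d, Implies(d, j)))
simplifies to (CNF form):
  d & ~j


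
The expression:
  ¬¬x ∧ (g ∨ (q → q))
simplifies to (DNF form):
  x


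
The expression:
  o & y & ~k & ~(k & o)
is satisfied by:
  {o: True, y: True, k: False}


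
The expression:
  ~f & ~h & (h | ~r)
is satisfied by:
  {h: False, r: False, f: False}


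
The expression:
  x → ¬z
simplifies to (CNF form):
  ¬x ∨ ¬z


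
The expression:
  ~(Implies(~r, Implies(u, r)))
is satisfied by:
  {u: True, r: False}


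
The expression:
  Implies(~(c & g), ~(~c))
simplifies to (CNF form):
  c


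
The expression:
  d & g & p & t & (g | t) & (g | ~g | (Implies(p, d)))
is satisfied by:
  {t: True, p: True, d: True, g: True}


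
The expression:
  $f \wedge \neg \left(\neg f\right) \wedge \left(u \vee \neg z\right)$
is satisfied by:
  {u: True, f: True, z: False}
  {f: True, z: False, u: False}
  {z: True, u: True, f: True}


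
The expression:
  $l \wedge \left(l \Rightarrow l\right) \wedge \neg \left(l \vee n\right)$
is never true.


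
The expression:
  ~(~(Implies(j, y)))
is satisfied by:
  {y: True, j: False}
  {j: False, y: False}
  {j: True, y: True}


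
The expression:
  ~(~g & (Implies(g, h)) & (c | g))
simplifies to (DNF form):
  g | ~c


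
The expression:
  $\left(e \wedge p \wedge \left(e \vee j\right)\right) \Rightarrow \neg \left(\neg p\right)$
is always true.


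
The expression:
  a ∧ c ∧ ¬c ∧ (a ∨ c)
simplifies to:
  False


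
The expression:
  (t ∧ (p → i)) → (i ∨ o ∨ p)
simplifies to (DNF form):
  i ∨ o ∨ p ∨ ¬t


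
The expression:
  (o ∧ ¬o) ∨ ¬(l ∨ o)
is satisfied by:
  {o: False, l: False}


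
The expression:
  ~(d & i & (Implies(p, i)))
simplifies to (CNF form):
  ~d | ~i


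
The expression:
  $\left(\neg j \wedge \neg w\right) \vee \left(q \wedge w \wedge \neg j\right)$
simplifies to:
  $\neg j \wedge \left(q \vee \neg w\right)$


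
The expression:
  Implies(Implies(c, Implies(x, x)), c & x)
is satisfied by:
  {c: True, x: True}


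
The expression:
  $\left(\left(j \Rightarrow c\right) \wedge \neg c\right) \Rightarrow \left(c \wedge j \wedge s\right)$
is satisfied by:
  {c: True, j: True}
  {c: True, j: False}
  {j: True, c: False}


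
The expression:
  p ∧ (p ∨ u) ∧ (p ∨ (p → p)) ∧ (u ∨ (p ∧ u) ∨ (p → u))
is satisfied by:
  {p: True, u: True}


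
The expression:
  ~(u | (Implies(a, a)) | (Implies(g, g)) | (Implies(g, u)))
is never true.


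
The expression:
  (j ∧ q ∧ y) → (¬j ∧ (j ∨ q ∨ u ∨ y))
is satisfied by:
  {q: False, y: False, j: False}
  {j: True, q: False, y: False}
  {y: True, q: False, j: False}
  {j: True, y: True, q: False}
  {q: True, j: False, y: False}
  {j: True, q: True, y: False}
  {y: True, q: True, j: False}


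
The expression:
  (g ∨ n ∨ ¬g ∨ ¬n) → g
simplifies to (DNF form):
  g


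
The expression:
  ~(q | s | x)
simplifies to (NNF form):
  ~q & ~s & ~x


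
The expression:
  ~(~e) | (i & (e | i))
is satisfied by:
  {i: True, e: True}
  {i: True, e: False}
  {e: True, i: False}


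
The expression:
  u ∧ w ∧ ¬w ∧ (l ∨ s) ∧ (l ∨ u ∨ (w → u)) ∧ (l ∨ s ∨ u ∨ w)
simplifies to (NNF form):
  False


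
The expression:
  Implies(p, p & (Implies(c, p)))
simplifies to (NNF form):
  True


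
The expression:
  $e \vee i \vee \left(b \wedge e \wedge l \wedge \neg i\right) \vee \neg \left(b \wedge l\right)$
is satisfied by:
  {i: True, e: True, l: False, b: False}
  {i: True, l: False, e: False, b: False}
  {e: True, i: False, l: False, b: False}
  {i: False, l: False, e: False, b: False}
  {b: True, i: True, e: True, l: False}
  {b: True, i: True, l: False, e: False}
  {b: True, e: True, i: False, l: False}
  {b: True, i: False, l: False, e: False}
  {i: True, l: True, e: True, b: False}
  {i: True, l: True, b: False, e: False}
  {l: True, e: True, b: False, i: False}
  {l: True, b: False, e: False, i: False}
  {i: True, l: True, b: True, e: True}
  {i: True, l: True, b: True, e: False}
  {l: True, b: True, e: True, i: False}


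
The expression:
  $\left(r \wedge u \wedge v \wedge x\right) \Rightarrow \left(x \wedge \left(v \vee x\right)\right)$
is always true.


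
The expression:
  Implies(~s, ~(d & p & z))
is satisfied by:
  {s: True, p: False, z: False, d: False}
  {d: False, p: False, s: False, z: False}
  {d: True, s: True, p: False, z: False}
  {d: True, p: False, s: False, z: False}
  {z: True, s: True, d: False, p: False}
  {z: True, d: False, p: False, s: False}
  {z: True, d: True, s: True, p: False}
  {z: True, d: True, p: False, s: False}
  {s: True, p: True, z: False, d: False}
  {p: True, z: False, s: False, d: False}
  {d: True, p: True, s: True, z: False}
  {d: True, p: True, z: False, s: False}
  {s: True, p: True, z: True, d: False}
  {p: True, z: True, d: False, s: False}
  {d: True, p: True, z: True, s: True}


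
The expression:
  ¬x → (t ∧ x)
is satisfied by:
  {x: True}


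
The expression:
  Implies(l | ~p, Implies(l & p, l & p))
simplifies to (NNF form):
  True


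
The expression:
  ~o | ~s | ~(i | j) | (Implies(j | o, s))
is always true.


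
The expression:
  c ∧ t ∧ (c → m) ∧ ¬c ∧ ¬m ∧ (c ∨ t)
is never true.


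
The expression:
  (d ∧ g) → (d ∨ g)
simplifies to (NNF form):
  True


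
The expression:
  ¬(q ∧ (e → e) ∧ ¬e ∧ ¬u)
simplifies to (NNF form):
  e ∨ u ∨ ¬q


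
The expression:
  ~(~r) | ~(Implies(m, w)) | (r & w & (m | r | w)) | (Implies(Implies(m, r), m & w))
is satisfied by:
  {r: True, m: True}
  {r: True, m: False}
  {m: True, r: False}


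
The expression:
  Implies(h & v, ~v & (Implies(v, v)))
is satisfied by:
  {h: False, v: False}
  {v: True, h: False}
  {h: True, v: False}


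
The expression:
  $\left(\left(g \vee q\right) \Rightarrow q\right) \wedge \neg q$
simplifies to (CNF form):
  $\neg g \wedge \neg q$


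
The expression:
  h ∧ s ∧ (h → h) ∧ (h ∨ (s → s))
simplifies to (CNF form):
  h ∧ s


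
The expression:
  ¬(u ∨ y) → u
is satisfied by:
  {y: True, u: True}
  {y: True, u: False}
  {u: True, y: False}


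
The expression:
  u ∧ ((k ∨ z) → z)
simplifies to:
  u ∧ (z ∨ ¬k)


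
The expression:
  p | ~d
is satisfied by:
  {p: True, d: False}
  {d: False, p: False}
  {d: True, p: True}


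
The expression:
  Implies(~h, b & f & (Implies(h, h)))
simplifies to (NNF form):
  h | (b & f)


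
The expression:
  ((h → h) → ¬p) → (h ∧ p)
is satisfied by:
  {p: True}


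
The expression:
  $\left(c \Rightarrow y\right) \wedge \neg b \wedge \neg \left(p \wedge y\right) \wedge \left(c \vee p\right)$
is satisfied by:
  {p: True, y: False, b: False, c: False}
  {c: True, y: True, p: False, b: False}


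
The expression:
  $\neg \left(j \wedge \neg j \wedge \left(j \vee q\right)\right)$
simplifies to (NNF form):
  $\text{True}$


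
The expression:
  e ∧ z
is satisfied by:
  {z: True, e: True}


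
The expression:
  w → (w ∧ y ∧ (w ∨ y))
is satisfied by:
  {y: True, w: False}
  {w: False, y: False}
  {w: True, y: True}


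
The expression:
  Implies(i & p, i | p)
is always true.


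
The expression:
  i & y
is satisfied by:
  {i: True, y: True}


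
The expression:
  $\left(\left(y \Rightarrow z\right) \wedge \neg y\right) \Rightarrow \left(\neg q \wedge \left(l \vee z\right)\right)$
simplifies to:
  $y \vee \left(l \wedge \neg q\right) \vee \left(z \wedge \neg q\right)$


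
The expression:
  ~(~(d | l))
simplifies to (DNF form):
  d | l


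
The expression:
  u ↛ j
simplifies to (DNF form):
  u ∧ ¬j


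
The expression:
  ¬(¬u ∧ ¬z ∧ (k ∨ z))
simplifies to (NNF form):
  u ∨ z ∨ ¬k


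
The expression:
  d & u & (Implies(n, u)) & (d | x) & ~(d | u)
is never true.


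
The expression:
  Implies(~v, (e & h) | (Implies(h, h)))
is always true.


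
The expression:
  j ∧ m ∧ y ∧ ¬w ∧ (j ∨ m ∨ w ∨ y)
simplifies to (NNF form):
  j ∧ m ∧ y ∧ ¬w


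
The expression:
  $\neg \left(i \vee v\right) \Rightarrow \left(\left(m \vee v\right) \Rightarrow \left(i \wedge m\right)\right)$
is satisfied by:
  {i: True, v: True, m: False}
  {i: True, m: False, v: False}
  {v: True, m: False, i: False}
  {v: False, m: False, i: False}
  {i: True, v: True, m: True}
  {i: True, m: True, v: False}
  {v: True, m: True, i: False}


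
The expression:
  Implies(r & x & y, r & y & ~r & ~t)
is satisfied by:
  {y: False, x: False, r: False}
  {r: True, y: False, x: False}
  {x: True, y: False, r: False}
  {r: True, x: True, y: False}
  {y: True, r: False, x: False}
  {r: True, y: True, x: False}
  {x: True, y: True, r: False}


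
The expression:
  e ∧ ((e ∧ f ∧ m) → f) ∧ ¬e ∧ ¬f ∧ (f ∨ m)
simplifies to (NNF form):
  False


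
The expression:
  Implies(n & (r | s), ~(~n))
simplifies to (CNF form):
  True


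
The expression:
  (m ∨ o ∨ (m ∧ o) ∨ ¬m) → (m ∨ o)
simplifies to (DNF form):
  m ∨ o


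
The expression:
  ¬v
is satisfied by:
  {v: False}


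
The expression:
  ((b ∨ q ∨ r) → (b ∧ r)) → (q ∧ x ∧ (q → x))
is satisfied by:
  {r: True, q: True, x: True, b: False}
  {r: True, q: True, x: False, b: False}
  {q: True, x: True, r: False, b: False}
  {q: True, r: False, x: False, b: False}
  {r: True, x: True, q: False, b: False}
  {r: True, x: False, q: False, b: False}
  {r: True, b: True, q: True, x: True}
  {b: True, q: True, x: True, r: False}
  {b: True, q: True, x: False, r: False}
  {b: True, x: True, q: False, r: False}
  {b: True, x: False, q: False, r: False}


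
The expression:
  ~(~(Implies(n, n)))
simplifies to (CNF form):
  True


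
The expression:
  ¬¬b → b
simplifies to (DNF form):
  True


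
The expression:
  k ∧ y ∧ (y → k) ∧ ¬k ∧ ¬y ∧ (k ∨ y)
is never true.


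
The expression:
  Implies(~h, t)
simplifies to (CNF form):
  h | t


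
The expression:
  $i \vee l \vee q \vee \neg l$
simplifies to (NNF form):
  $\text{True}$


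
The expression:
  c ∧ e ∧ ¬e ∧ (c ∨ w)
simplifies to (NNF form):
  False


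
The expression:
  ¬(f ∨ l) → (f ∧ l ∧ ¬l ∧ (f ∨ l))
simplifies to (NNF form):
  f ∨ l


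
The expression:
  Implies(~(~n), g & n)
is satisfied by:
  {g: True, n: False}
  {n: False, g: False}
  {n: True, g: True}


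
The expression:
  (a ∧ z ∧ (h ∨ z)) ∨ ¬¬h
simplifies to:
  h ∨ (a ∧ z)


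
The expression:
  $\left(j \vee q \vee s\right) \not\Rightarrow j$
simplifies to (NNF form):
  $\neg j \wedge \left(q \vee s\right)$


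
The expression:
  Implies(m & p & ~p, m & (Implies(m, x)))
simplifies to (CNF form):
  True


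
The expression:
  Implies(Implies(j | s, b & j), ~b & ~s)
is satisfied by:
  {s: True, j: False, b: False}
  {j: False, b: False, s: False}
  {s: True, j: True, b: False}
  {j: True, s: False, b: False}
  {b: True, s: True, j: False}


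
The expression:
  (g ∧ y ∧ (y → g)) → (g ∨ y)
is always true.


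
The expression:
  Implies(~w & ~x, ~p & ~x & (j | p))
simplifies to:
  w | x | (j & ~p)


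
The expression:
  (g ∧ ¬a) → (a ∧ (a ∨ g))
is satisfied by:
  {a: True, g: False}
  {g: False, a: False}
  {g: True, a: True}


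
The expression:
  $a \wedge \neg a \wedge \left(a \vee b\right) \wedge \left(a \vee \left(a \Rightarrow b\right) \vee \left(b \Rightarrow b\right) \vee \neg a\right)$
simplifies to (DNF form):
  $\text{False}$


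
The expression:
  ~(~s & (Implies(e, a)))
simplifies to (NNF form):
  s | (e & ~a)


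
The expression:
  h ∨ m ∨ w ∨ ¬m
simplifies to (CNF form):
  True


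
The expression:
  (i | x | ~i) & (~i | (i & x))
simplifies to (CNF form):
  x | ~i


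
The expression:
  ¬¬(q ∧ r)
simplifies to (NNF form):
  q ∧ r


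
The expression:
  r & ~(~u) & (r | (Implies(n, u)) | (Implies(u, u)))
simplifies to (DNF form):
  r & u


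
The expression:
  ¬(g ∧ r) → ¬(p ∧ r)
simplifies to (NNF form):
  g ∨ ¬p ∨ ¬r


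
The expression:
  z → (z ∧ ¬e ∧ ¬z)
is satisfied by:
  {z: False}


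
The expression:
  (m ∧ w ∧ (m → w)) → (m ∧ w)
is always true.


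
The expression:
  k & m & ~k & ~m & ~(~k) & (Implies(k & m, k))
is never true.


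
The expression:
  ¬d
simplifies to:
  ¬d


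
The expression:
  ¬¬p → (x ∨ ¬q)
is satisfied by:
  {x: True, p: False, q: False}
  {p: False, q: False, x: False}
  {x: True, q: True, p: False}
  {q: True, p: False, x: False}
  {x: True, p: True, q: False}
  {p: True, x: False, q: False}
  {x: True, q: True, p: True}


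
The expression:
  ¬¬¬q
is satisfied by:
  {q: False}


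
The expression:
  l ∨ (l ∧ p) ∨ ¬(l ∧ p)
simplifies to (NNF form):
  True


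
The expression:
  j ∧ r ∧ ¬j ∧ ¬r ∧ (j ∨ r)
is never true.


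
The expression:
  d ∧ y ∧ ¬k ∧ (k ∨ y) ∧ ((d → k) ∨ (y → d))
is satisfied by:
  {d: True, y: True, k: False}


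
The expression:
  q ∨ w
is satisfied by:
  {q: True, w: True}
  {q: True, w: False}
  {w: True, q: False}


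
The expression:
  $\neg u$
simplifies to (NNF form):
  $\neg u$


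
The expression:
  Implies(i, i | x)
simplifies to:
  True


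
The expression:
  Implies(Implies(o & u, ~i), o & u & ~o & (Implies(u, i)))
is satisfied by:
  {i: True, u: True, o: True}


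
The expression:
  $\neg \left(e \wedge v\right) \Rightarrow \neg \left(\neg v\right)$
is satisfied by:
  {v: True}


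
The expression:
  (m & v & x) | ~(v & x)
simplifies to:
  m | ~v | ~x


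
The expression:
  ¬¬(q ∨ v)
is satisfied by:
  {q: True, v: True}
  {q: True, v: False}
  {v: True, q: False}


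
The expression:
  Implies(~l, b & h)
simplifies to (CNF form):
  (b | l) & (h | l)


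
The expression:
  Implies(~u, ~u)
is always true.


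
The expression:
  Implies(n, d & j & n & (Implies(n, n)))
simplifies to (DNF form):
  ~n | (d & j)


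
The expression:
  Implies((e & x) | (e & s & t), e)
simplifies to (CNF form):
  True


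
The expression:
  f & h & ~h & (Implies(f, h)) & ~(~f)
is never true.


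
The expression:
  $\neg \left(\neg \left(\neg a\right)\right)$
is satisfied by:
  {a: False}


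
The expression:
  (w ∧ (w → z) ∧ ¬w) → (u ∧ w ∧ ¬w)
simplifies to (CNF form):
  True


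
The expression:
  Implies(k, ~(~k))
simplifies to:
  True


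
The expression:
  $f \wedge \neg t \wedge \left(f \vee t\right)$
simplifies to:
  $f \wedge \neg t$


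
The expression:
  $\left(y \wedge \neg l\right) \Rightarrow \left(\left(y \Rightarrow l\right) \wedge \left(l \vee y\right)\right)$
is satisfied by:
  {l: True, y: False}
  {y: False, l: False}
  {y: True, l: True}


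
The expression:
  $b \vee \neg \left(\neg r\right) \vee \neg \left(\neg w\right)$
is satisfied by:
  {r: True, b: True, w: True}
  {r: True, b: True, w: False}
  {r: True, w: True, b: False}
  {r: True, w: False, b: False}
  {b: True, w: True, r: False}
  {b: True, w: False, r: False}
  {w: True, b: False, r: False}


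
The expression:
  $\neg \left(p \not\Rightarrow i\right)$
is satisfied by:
  {i: True, p: False}
  {p: False, i: False}
  {p: True, i: True}


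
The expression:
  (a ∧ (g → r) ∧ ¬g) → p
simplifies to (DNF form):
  g ∨ p ∨ ¬a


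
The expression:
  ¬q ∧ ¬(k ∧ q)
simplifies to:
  ¬q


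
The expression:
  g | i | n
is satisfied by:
  {i: True, n: True, g: True}
  {i: True, n: True, g: False}
  {i: True, g: True, n: False}
  {i: True, g: False, n: False}
  {n: True, g: True, i: False}
  {n: True, g: False, i: False}
  {g: True, n: False, i: False}


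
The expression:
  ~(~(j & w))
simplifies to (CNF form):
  j & w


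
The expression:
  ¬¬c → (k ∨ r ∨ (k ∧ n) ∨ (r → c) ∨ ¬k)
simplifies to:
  True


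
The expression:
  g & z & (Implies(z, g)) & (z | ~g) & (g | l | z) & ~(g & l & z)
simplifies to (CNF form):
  g & z & ~l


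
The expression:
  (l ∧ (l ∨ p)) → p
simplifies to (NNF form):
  p ∨ ¬l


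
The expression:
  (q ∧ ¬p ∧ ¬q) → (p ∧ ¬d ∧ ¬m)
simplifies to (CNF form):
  True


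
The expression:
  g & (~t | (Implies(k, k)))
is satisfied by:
  {g: True}


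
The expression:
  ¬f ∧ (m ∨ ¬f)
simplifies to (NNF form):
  ¬f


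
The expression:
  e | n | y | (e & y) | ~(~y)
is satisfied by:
  {n: True, y: True, e: True}
  {n: True, y: True, e: False}
  {n: True, e: True, y: False}
  {n: True, e: False, y: False}
  {y: True, e: True, n: False}
  {y: True, e: False, n: False}
  {e: True, y: False, n: False}


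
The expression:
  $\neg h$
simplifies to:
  $\neg h$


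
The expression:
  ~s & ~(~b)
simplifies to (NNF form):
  b & ~s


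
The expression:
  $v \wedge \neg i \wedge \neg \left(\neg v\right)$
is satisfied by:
  {v: True, i: False}


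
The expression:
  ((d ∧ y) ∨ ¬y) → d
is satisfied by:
  {y: True, d: True}
  {y: True, d: False}
  {d: True, y: False}


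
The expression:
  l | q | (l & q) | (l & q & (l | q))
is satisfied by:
  {q: True, l: True}
  {q: True, l: False}
  {l: True, q: False}


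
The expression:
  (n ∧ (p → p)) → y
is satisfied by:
  {y: True, n: False}
  {n: False, y: False}
  {n: True, y: True}


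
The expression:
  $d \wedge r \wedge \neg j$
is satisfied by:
  {r: True, d: True, j: False}


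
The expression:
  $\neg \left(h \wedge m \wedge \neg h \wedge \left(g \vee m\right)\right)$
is always true.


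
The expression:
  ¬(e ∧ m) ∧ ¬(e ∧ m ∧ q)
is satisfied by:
  {m: False, e: False}
  {e: True, m: False}
  {m: True, e: False}


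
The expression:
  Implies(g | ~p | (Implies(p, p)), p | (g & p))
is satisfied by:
  {p: True}


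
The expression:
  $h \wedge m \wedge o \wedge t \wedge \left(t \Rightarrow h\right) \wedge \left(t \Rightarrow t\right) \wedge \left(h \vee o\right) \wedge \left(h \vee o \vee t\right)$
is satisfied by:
  {t: True, m: True, h: True, o: True}


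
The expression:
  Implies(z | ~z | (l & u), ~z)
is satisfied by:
  {z: False}


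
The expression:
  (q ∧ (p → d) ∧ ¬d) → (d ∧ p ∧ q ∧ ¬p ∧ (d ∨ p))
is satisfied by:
  {d: True, p: True, q: False}
  {d: True, p: False, q: False}
  {p: True, d: False, q: False}
  {d: False, p: False, q: False}
  {d: True, q: True, p: True}
  {d: True, q: True, p: False}
  {q: True, p: True, d: False}


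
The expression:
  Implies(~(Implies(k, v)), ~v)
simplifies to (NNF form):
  True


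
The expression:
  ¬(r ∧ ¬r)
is always true.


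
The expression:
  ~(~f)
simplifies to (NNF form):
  f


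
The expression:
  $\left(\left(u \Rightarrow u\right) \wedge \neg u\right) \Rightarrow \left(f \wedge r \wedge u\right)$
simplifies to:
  $u$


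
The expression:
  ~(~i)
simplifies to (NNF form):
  i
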